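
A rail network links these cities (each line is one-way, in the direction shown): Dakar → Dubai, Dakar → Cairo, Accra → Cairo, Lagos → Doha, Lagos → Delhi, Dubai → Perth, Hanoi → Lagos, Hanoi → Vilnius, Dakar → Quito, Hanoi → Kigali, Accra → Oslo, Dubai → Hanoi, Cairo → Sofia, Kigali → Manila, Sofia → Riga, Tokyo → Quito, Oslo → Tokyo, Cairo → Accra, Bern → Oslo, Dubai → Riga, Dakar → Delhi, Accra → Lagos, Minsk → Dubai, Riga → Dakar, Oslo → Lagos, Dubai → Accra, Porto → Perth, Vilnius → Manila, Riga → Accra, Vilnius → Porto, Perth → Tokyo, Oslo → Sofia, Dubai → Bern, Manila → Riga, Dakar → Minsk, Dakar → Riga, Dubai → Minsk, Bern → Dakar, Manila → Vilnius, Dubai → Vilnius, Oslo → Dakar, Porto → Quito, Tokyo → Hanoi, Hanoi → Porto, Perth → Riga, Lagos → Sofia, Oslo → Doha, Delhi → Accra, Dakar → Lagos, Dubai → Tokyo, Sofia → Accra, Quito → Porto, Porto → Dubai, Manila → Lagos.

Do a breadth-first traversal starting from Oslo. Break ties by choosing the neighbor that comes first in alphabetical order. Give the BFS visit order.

Visit Oslo; enqueue Dakar, Doha, Lagos, Sofia, Tokyo → queue [Dakar, Doha, Lagos, Sofia, Tokyo]
Visit Dakar; enqueue Cairo, Delhi, Dubai, Minsk, Quito, Riga → queue [Doha, Lagos, Sofia, Tokyo, Cairo, Delhi, Dubai, Minsk, Quito, Riga]
Visit Doha → queue [Lagos, Sofia, Tokyo, Cairo, Delhi, Dubai, Minsk, Quito, Riga]
Visit Lagos → queue [Sofia, Tokyo, Cairo, Delhi, Dubai, Minsk, Quito, Riga]
Visit Sofia; enqueue Accra → queue [Tokyo, Cairo, Delhi, Dubai, Minsk, Quito, Riga, Accra]
Visit Tokyo; enqueue Hanoi → queue [Cairo, Delhi, Dubai, Minsk, Quito, Riga, Accra, Hanoi]
Visit Cairo → queue [Delhi, Dubai, Minsk, Quito, Riga, Accra, Hanoi]
Visit Delhi → queue [Dubai, Minsk, Quito, Riga, Accra, Hanoi]
Visit Dubai; enqueue Bern, Perth, Vilnius → queue [Minsk, Quito, Riga, Accra, Hanoi, Bern, Perth, Vilnius]
Visit Minsk → queue [Quito, Riga, Accra, Hanoi, Bern, Perth, Vilnius]
Visit Quito; enqueue Porto → queue [Riga, Accra, Hanoi, Bern, Perth, Vilnius, Porto]
Visit Riga → queue [Accra, Hanoi, Bern, Perth, Vilnius, Porto]
Visit Accra → queue [Hanoi, Bern, Perth, Vilnius, Porto]
Visit Hanoi; enqueue Kigali → queue [Bern, Perth, Vilnius, Porto, Kigali]
Visit Bern → queue [Perth, Vilnius, Porto, Kigali]
Visit Perth → queue [Vilnius, Porto, Kigali]
Visit Vilnius; enqueue Manila → queue [Porto, Kigali, Manila]
Visit Porto → queue [Kigali, Manila]
Visit Kigali → queue [Manila]
Visit Manila → queue []

Oslo, Dakar, Doha, Lagos, Sofia, Tokyo, Cairo, Delhi, Dubai, Minsk, Quito, Riga, Accra, Hanoi, Bern, Perth, Vilnius, Porto, Kigali, Manila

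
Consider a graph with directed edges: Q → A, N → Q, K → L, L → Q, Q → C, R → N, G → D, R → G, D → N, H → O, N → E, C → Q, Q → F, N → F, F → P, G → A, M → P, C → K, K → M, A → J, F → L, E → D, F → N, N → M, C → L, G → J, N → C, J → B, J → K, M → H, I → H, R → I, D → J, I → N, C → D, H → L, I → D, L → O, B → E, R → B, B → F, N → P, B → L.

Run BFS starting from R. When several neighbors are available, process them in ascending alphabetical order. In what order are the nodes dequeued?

R -> B -> G -> I -> N -> E -> F -> L -> A -> D -> J -> H -> C -> M -> P -> Q -> O -> K

Visit R; enqueue B, G, I, N → queue [B, G, I, N]
Visit B; enqueue E, F, L → queue [G, I, N, E, F, L]
Visit G; enqueue A, D, J → queue [I, N, E, F, L, A, D, J]
Visit I; enqueue H → queue [N, E, F, L, A, D, J, H]
Visit N; enqueue C, M, P, Q → queue [E, F, L, A, D, J, H, C, M, P, Q]
Visit E → queue [F, L, A, D, J, H, C, M, P, Q]
Visit F → queue [L, A, D, J, H, C, M, P, Q]
Visit L; enqueue O → queue [A, D, J, H, C, M, P, Q, O]
Visit A → queue [D, J, H, C, M, P, Q, O]
Visit D → queue [J, H, C, M, P, Q, O]
Visit J; enqueue K → queue [H, C, M, P, Q, O, K]
Visit H → queue [C, M, P, Q, O, K]
Visit C → queue [M, P, Q, O, K]
Visit M → queue [P, Q, O, K]
Visit P → queue [Q, O, K]
Visit Q → queue [O, K]
Visit O → queue [K]
Visit K → queue []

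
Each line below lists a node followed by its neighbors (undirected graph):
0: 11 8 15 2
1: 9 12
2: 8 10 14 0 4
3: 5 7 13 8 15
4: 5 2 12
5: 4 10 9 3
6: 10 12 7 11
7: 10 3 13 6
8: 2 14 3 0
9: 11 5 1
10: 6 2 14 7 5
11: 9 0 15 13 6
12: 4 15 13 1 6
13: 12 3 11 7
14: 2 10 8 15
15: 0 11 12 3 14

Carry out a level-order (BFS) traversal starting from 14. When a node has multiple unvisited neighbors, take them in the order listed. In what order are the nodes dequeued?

Visit 14; enqueue 2, 10, 8, 15 → queue [2, 10, 8, 15]
Visit 2; enqueue 0, 4 → queue [10, 8, 15, 0, 4]
Visit 10; enqueue 6, 7, 5 → queue [8, 15, 0, 4, 6, 7, 5]
Visit 8; enqueue 3 → queue [15, 0, 4, 6, 7, 5, 3]
Visit 15; enqueue 11, 12 → queue [0, 4, 6, 7, 5, 3, 11, 12]
Visit 0 → queue [4, 6, 7, 5, 3, 11, 12]
Visit 4 → queue [6, 7, 5, 3, 11, 12]
Visit 6 → queue [7, 5, 3, 11, 12]
Visit 7; enqueue 13 → queue [5, 3, 11, 12, 13]
Visit 5; enqueue 9 → queue [3, 11, 12, 13, 9]
Visit 3 → queue [11, 12, 13, 9]
Visit 11 → queue [12, 13, 9]
Visit 12; enqueue 1 → queue [13, 9, 1]
Visit 13 → queue [9, 1]
Visit 9 → queue [1]
Visit 1 → queue []

14 → 2 → 10 → 8 → 15 → 0 → 4 → 6 → 7 → 5 → 3 → 11 → 12 → 13 → 9 → 1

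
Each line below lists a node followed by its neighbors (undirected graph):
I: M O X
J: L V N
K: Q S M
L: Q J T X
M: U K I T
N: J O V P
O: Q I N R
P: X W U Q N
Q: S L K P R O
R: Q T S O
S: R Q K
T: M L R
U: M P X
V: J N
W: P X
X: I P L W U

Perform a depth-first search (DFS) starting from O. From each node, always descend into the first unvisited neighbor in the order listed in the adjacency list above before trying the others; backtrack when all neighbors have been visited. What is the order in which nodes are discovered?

O Q S R T M U P X I L J V N W K

Visit O
O → Q
Q → S
S → R
R → T
T → M
M → U
U → P
P → X
X → I
X → L
L → J
J → V
V → N
X → W
M → K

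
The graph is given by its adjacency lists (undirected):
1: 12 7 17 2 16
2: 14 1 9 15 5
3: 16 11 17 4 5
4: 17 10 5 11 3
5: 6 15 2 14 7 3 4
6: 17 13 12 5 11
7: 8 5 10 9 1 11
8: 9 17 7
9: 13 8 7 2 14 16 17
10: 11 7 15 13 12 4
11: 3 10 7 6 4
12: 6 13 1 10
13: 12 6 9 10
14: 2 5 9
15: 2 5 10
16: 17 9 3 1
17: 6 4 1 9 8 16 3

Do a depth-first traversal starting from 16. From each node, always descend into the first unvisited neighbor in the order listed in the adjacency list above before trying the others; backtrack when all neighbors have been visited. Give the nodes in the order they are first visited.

16, 17, 6, 13, 12, 1, 7, 8, 9, 2, 14, 5, 15, 10, 11, 3, 4

Visit 16
16 → 17
17 → 6
6 → 13
13 → 12
12 → 1
1 → 7
7 → 8
8 → 9
9 → 2
2 → 14
14 → 5
5 → 15
15 → 10
10 → 11
11 → 3
3 → 4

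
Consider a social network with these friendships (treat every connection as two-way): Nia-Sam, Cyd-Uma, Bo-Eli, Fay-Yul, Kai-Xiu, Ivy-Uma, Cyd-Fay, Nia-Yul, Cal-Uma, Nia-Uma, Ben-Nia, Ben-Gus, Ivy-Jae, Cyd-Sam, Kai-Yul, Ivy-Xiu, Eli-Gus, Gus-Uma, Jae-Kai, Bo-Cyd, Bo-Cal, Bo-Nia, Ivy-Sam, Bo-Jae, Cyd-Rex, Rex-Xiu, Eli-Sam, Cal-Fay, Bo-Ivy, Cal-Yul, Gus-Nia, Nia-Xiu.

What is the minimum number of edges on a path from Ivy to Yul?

Level 0: Ivy
Level 1: Bo, Jae, Sam, Uma, Xiu
Level 2: Cal, Cyd, Eli, Gus, Kai, Nia, Rex
Level 3: Ben, Fay, Yul
Yul first appears at level 3.

3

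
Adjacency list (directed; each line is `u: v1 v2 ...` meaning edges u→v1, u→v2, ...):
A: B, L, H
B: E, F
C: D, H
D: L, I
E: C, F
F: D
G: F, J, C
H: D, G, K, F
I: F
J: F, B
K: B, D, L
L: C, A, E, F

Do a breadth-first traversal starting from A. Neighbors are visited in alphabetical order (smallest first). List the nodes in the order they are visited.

A, B, H, L, E, F, D, G, K, C, I, J

Visit A; enqueue B, H, L → queue [B, H, L]
Visit B; enqueue E, F → queue [H, L, E, F]
Visit H; enqueue D, G, K → queue [L, E, F, D, G, K]
Visit L; enqueue C → queue [E, F, D, G, K, C]
Visit E → queue [F, D, G, K, C]
Visit F → queue [D, G, K, C]
Visit D; enqueue I → queue [G, K, C, I]
Visit G; enqueue J → queue [K, C, I, J]
Visit K → queue [C, I, J]
Visit C → queue [I, J]
Visit I → queue [J]
Visit J → queue []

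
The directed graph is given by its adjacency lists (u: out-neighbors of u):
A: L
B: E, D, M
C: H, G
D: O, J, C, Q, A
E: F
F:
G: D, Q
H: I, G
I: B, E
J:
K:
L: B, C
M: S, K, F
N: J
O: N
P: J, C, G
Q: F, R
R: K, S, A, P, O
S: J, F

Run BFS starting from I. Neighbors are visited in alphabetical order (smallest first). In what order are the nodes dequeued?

I B E D M F A C J O Q K S L G H N R P

Visit I; enqueue B, E → queue [B, E]
Visit B; enqueue D, M → queue [E, D, M]
Visit E; enqueue F → queue [D, M, F]
Visit D; enqueue A, C, J, O, Q → queue [M, F, A, C, J, O, Q]
Visit M; enqueue K, S → queue [F, A, C, J, O, Q, K, S]
Visit F → queue [A, C, J, O, Q, K, S]
Visit A; enqueue L → queue [C, J, O, Q, K, S, L]
Visit C; enqueue G, H → queue [J, O, Q, K, S, L, G, H]
Visit J → queue [O, Q, K, S, L, G, H]
Visit O; enqueue N → queue [Q, K, S, L, G, H, N]
Visit Q; enqueue R → queue [K, S, L, G, H, N, R]
Visit K → queue [S, L, G, H, N, R]
Visit S → queue [L, G, H, N, R]
Visit L → queue [G, H, N, R]
Visit G → queue [H, N, R]
Visit H → queue [N, R]
Visit N → queue [R]
Visit R; enqueue P → queue [P]
Visit P → queue []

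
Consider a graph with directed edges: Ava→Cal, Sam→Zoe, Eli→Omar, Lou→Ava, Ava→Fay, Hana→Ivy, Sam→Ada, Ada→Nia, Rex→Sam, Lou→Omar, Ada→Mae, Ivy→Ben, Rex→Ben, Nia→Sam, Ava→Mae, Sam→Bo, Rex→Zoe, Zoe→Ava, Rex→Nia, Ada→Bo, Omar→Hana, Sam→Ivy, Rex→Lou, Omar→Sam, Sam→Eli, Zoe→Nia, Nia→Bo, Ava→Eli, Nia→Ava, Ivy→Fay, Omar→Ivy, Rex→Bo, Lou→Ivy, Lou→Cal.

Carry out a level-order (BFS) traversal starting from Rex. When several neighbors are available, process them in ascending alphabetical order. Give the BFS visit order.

Visit Rex; enqueue Ben, Bo, Lou, Nia, Sam, Zoe → queue [Ben, Bo, Lou, Nia, Sam, Zoe]
Visit Ben → queue [Bo, Lou, Nia, Sam, Zoe]
Visit Bo → queue [Lou, Nia, Sam, Zoe]
Visit Lou; enqueue Ava, Cal, Ivy, Omar → queue [Nia, Sam, Zoe, Ava, Cal, Ivy, Omar]
Visit Nia → queue [Sam, Zoe, Ava, Cal, Ivy, Omar]
Visit Sam; enqueue Ada, Eli → queue [Zoe, Ava, Cal, Ivy, Omar, Ada, Eli]
Visit Zoe → queue [Ava, Cal, Ivy, Omar, Ada, Eli]
Visit Ava; enqueue Fay, Mae → queue [Cal, Ivy, Omar, Ada, Eli, Fay, Mae]
Visit Cal → queue [Ivy, Omar, Ada, Eli, Fay, Mae]
Visit Ivy → queue [Omar, Ada, Eli, Fay, Mae]
Visit Omar; enqueue Hana → queue [Ada, Eli, Fay, Mae, Hana]
Visit Ada → queue [Eli, Fay, Mae, Hana]
Visit Eli → queue [Fay, Mae, Hana]
Visit Fay → queue [Mae, Hana]
Visit Mae → queue [Hana]
Visit Hana → queue []

Rex → Ben → Bo → Lou → Nia → Sam → Zoe → Ava → Cal → Ivy → Omar → Ada → Eli → Fay → Mae → Hana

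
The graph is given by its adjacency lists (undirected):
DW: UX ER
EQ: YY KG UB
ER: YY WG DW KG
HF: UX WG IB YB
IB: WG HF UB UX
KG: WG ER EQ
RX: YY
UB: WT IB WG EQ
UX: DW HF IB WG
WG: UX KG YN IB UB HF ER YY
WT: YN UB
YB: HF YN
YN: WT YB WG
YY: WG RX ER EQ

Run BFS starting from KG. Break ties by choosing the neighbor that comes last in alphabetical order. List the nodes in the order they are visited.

Visit KG; enqueue WG, ER, EQ → queue [WG, ER, EQ]
Visit WG; enqueue YY, YN, UX, UB, IB, HF → queue [ER, EQ, YY, YN, UX, UB, IB, HF]
Visit ER; enqueue DW → queue [EQ, YY, YN, UX, UB, IB, HF, DW]
Visit EQ → queue [YY, YN, UX, UB, IB, HF, DW]
Visit YY; enqueue RX → queue [YN, UX, UB, IB, HF, DW, RX]
Visit YN; enqueue YB, WT → queue [UX, UB, IB, HF, DW, RX, YB, WT]
Visit UX → queue [UB, IB, HF, DW, RX, YB, WT]
Visit UB → queue [IB, HF, DW, RX, YB, WT]
Visit IB → queue [HF, DW, RX, YB, WT]
Visit HF → queue [DW, RX, YB, WT]
Visit DW → queue [RX, YB, WT]
Visit RX → queue [YB, WT]
Visit YB → queue [WT]
Visit WT → queue []

KG → WG → ER → EQ → YY → YN → UX → UB → IB → HF → DW → RX → YB → WT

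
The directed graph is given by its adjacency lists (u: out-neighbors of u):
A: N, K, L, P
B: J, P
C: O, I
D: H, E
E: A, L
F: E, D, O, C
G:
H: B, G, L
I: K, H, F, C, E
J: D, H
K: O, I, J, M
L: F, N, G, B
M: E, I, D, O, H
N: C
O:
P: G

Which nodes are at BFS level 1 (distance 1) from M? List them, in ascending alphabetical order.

Level 0: M
Level 1: D, E, H, I, O
Level 2: A, B, C, F, G, K, L
Level 3: J, N, P

D, E, H, I, O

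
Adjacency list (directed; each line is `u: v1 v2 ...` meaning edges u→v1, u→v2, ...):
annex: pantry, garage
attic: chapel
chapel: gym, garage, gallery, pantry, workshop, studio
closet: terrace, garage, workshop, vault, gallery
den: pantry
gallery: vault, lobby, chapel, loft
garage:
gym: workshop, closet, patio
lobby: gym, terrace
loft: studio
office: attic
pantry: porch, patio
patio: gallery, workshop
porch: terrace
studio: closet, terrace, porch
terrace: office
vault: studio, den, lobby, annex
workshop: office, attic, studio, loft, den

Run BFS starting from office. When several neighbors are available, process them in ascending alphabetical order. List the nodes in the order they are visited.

Visit office; enqueue attic → queue [attic]
Visit attic; enqueue chapel → queue [chapel]
Visit chapel; enqueue gallery, garage, gym, pantry, studio, workshop → queue [gallery, garage, gym, pantry, studio, workshop]
Visit gallery; enqueue lobby, loft, vault → queue [garage, gym, pantry, studio, workshop, lobby, loft, vault]
Visit garage → queue [gym, pantry, studio, workshop, lobby, loft, vault]
Visit gym; enqueue closet, patio → queue [pantry, studio, workshop, lobby, loft, vault, closet, patio]
Visit pantry; enqueue porch → queue [studio, workshop, lobby, loft, vault, closet, patio, porch]
Visit studio; enqueue terrace → queue [workshop, lobby, loft, vault, closet, patio, porch, terrace]
Visit workshop; enqueue den → queue [lobby, loft, vault, closet, patio, porch, terrace, den]
Visit lobby → queue [loft, vault, closet, patio, porch, terrace, den]
Visit loft → queue [vault, closet, patio, porch, terrace, den]
Visit vault; enqueue annex → queue [closet, patio, porch, terrace, den, annex]
Visit closet → queue [patio, porch, terrace, den, annex]
Visit patio → queue [porch, terrace, den, annex]
Visit porch → queue [terrace, den, annex]
Visit terrace → queue [den, annex]
Visit den → queue [annex]
Visit annex → queue []

office attic chapel gallery garage gym pantry studio workshop lobby loft vault closet patio porch terrace den annex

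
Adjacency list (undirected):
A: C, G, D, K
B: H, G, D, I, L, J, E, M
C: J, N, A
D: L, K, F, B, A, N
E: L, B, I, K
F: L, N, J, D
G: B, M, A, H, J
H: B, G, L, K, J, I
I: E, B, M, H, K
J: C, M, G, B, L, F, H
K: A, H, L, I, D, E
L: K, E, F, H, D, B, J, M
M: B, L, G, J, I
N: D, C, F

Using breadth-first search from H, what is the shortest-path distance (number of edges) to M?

2

Level 0: H
Level 1: B, G, I, J, K, L
Level 2: A, C, D, E, F, M
Level 3: N
M first appears at level 2.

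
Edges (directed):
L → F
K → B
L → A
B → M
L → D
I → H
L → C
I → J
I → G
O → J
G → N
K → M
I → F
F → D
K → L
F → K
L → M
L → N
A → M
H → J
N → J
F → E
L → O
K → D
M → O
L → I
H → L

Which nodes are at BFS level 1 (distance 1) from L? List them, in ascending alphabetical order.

Level 0: L
Level 1: A, C, D, F, I, M, N, O
Level 2: E, G, H, J, K
Level 3: B

A, C, D, F, I, M, N, O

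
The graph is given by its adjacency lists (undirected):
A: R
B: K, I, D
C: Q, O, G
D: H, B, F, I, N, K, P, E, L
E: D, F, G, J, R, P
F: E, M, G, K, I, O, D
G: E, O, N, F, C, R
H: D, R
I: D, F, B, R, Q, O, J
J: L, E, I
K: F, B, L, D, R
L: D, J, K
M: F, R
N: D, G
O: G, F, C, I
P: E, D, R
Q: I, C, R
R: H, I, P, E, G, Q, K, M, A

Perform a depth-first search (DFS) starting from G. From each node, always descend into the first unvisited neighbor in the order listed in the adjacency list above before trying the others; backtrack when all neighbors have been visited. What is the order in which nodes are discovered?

G E D H R I F M K B L J O C Q P A N

Visit G
G → E
E → D
D → H
H → R
R → I
I → F
F → M
F → K
K → B
K → L
L → J
F → O
O → C
C → Q
R → P
R → A
D → N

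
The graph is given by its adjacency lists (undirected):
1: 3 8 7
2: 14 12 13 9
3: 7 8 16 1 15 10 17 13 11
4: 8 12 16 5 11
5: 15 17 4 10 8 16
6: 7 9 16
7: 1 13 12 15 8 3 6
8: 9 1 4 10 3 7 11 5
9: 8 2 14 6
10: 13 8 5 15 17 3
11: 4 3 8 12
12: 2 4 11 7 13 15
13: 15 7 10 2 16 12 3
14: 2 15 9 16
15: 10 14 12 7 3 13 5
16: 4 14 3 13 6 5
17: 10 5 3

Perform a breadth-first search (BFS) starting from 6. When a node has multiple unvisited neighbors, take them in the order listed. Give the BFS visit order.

Visit 6; enqueue 7, 9, 16 → queue [7, 9, 16]
Visit 7; enqueue 1, 13, 12, 15, 8, 3 → queue [9, 16, 1, 13, 12, 15, 8, 3]
Visit 9; enqueue 2, 14 → queue [16, 1, 13, 12, 15, 8, 3, 2, 14]
Visit 16; enqueue 4, 5 → queue [1, 13, 12, 15, 8, 3, 2, 14, 4, 5]
Visit 1 → queue [13, 12, 15, 8, 3, 2, 14, 4, 5]
Visit 13; enqueue 10 → queue [12, 15, 8, 3, 2, 14, 4, 5, 10]
Visit 12; enqueue 11 → queue [15, 8, 3, 2, 14, 4, 5, 10, 11]
Visit 15 → queue [8, 3, 2, 14, 4, 5, 10, 11]
Visit 8 → queue [3, 2, 14, 4, 5, 10, 11]
Visit 3; enqueue 17 → queue [2, 14, 4, 5, 10, 11, 17]
Visit 2 → queue [14, 4, 5, 10, 11, 17]
Visit 14 → queue [4, 5, 10, 11, 17]
Visit 4 → queue [5, 10, 11, 17]
Visit 5 → queue [10, 11, 17]
Visit 10 → queue [11, 17]
Visit 11 → queue [17]
Visit 17 → queue []

6 -> 7 -> 9 -> 16 -> 1 -> 13 -> 12 -> 15 -> 8 -> 3 -> 2 -> 14 -> 4 -> 5 -> 10 -> 11 -> 17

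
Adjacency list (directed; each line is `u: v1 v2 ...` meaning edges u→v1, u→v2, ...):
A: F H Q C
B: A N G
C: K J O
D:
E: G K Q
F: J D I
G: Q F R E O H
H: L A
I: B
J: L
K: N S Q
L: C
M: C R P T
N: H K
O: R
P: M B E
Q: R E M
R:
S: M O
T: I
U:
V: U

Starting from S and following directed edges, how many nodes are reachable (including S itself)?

BFS from S visits: S, O, M, R, T, P, C, I, E, B, K, J, Q, G, N, A, L, H, F, D
Reachable nodes: 20 of 22 total.

20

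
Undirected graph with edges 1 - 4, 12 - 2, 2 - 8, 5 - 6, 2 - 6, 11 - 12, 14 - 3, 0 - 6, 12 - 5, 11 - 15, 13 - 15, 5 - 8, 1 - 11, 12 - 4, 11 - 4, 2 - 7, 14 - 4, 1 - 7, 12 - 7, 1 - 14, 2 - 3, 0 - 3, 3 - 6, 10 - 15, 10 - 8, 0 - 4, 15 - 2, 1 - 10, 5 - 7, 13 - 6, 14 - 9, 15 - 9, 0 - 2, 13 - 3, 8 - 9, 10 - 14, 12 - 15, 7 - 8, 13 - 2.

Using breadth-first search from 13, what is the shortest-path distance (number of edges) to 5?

2

Level 0: 13
Level 1: 2, 3, 6, 15
Level 2: 0, 5, 7, 8, 9, 10, 11, 12, 14
Level 3: 1, 4
5 first appears at level 2.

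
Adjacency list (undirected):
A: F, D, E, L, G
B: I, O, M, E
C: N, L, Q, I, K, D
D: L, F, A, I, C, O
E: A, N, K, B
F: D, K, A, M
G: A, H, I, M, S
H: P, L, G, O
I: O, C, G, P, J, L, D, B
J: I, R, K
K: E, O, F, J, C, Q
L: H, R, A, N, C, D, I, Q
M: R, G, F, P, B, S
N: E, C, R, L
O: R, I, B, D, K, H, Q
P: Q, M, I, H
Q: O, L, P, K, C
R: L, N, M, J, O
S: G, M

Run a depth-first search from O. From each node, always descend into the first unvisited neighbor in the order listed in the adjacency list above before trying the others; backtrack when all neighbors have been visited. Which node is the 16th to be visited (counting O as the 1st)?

Visit O
O → R
R → L
L → H
H → P
P → Q
Q → K
K → E
E → A
A → F
F → D
D → I
I → C
C → N
I → G
G → M
M → B
M → S
I → J

Visit order: O, R, L, H, P, Q, K, E, A, F, D, I, C, N, G, M, B, S, J

M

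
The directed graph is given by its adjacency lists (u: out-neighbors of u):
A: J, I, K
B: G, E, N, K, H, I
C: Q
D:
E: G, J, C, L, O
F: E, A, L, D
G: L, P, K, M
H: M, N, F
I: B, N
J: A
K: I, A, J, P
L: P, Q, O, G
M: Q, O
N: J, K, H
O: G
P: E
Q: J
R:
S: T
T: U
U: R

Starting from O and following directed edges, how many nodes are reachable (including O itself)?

BFS from O visits: O, G, L, P, K, M, Q, E, I, A, J, C, B, N, H, F, D
Reachable nodes: 17 of 21 total.

17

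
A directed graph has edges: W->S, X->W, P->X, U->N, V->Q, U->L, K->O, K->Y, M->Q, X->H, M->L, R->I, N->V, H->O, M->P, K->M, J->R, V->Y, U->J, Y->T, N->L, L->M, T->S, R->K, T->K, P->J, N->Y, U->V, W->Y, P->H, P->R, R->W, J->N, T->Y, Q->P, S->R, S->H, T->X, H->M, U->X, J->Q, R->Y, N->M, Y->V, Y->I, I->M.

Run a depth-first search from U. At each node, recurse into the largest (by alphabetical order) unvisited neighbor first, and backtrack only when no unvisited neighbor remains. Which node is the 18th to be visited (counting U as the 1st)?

S

Visit U
U → X
X → W
W → Y
Y → V
V → Q
Q → P
P → R
R → K
K → O
K → M
M → L
R → I
P → J
J → N
P → H
Y → T
T → S

Visit order: U, X, W, Y, V, Q, P, R, K, O, M, L, I, J, N, H, T, S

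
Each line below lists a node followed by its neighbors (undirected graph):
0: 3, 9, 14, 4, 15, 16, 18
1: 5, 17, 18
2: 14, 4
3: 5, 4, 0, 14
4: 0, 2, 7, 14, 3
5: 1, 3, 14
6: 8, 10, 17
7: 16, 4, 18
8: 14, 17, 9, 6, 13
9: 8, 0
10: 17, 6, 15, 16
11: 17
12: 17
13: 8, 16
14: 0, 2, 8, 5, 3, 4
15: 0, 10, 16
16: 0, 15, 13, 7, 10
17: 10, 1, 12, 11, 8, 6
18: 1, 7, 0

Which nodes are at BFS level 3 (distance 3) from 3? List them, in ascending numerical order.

Level 0: 3
Level 1: 0, 4, 5, 14
Level 2: 1, 2, 7, 8, 9, 15, 16, 18
Level 3: 6, 10, 13, 17
Level 4: 11, 12

6, 10, 13, 17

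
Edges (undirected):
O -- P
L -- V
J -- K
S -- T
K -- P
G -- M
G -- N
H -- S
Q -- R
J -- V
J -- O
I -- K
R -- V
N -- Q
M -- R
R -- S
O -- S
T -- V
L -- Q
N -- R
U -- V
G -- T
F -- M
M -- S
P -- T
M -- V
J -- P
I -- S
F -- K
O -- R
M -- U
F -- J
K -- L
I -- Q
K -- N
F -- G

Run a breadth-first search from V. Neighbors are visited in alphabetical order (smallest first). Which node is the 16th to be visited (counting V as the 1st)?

Visit V; enqueue J, L, M, R, T, U → queue [J, L, M, R, T, U]
Visit J; enqueue F, K, O, P → queue [L, M, R, T, U, F, K, O, P]
Visit L; enqueue Q → queue [M, R, T, U, F, K, O, P, Q]
Visit M; enqueue G, S → queue [R, T, U, F, K, O, P, Q, G, S]
Visit R; enqueue N → queue [T, U, F, K, O, P, Q, G, S, N]
Visit T → queue [U, F, K, O, P, Q, G, S, N]
Visit U → queue [F, K, O, P, Q, G, S, N]
Visit F → queue [K, O, P, Q, G, S, N]
Visit K; enqueue I → queue [O, P, Q, G, S, N, I]
Visit O → queue [P, Q, G, S, N, I]
Visit P → queue [Q, G, S, N, I]
Visit Q → queue [G, S, N, I]
Visit G → queue [S, N, I]
Visit S; enqueue H → queue [N, I, H]
Visit N → queue [I, H]
Visit I → queue [H]
Visit H → queue []

Visit order: V, J, L, M, R, T, U, F, K, O, P, Q, G, S, N, I, H

I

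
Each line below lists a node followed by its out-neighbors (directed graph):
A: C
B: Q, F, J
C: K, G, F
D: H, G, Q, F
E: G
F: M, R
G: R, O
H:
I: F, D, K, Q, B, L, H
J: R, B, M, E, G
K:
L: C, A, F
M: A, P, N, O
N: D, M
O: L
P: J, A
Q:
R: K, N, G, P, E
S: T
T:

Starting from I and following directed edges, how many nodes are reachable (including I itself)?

BFS from I visits: I, Q, L, K, H, F, D, B, C, A, R, M, G, J, P, N, E, O
Reachable nodes: 18 of 20 total.

18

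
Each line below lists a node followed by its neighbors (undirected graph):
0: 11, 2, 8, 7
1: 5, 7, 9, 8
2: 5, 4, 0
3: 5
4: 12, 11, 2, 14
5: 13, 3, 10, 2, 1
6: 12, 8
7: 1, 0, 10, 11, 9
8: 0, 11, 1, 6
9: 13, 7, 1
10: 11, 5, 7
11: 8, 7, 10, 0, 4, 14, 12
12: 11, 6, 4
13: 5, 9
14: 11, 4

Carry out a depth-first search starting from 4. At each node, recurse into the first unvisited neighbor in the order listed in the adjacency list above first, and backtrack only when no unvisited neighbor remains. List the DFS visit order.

Visit 4
4 → 12
12 → 11
11 → 8
8 → 0
0 → 2
2 → 5
5 → 13
13 → 9
9 → 7
7 → 1
7 → 10
5 → 3
8 → 6
11 → 14

4 → 12 → 11 → 8 → 0 → 2 → 5 → 13 → 9 → 7 → 1 → 10 → 3 → 6 → 14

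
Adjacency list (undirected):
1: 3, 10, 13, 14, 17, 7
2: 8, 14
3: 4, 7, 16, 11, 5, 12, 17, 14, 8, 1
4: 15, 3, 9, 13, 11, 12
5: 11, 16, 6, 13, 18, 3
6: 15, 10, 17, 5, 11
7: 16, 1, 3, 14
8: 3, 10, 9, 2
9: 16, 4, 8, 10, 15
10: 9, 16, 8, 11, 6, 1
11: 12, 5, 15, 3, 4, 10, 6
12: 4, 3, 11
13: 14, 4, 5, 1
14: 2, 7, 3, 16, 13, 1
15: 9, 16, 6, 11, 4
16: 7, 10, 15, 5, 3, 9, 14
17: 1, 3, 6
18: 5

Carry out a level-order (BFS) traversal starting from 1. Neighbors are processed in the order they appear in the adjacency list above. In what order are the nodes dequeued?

1 -> 3 -> 10 -> 13 -> 14 -> 17 -> 7 -> 4 -> 16 -> 11 -> 5 -> 12 -> 8 -> 9 -> 6 -> 2 -> 15 -> 18

Visit 1; enqueue 3, 10, 13, 14, 17, 7 → queue [3, 10, 13, 14, 17, 7]
Visit 3; enqueue 4, 16, 11, 5, 12, 8 → queue [10, 13, 14, 17, 7, 4, 16, 11, 5, 12, 8]
Visit 10; enqueue 9, 6 → queue [13, 14, 17, 7, 4, 16, 11, 5, 12, 8, 9, 6]
Visit 13 → queue [14, 17, 7, 4, 16, 11, 5, 12, 8, 9, 6]
Visit 14; enqueue 2 → queue [17, 7, 4, 16, 11, 5, 12, 8, 9, 6, 2]
Visit 17 → queue [7, 4, 16, 11, 5, 12, 8, 9, 6, 2]
Visit 7 → queue [4, 16, 11, 5, 12, 8, 9, 6, 2]
Visit 4; enqueue 15 → queue [16, 11, 5, 12, 8, 9, 6, 2, 15]
Visit 16 → queue [11, 5, 12, 8, 9, 6, 2, 15]
Visit 11 → queue [5, 12, 8, 9, 6, 2, 15]
Visit 5; enqueue 18 → queue [12, 8, 9, 6, 2, 15, 18]
Visit 12 → queue [8, 9, 6, 2, 15, 18]
Visit 8 → queue [9, 6, 2, 15, 18]
Visit 9 → queue [6, 2, 15, 18]
Visit 6 → queue [2, 15, 18]
Visit 2 → queue [15, 18]
Visit 15 → queue [18]
Visit 18 → queue []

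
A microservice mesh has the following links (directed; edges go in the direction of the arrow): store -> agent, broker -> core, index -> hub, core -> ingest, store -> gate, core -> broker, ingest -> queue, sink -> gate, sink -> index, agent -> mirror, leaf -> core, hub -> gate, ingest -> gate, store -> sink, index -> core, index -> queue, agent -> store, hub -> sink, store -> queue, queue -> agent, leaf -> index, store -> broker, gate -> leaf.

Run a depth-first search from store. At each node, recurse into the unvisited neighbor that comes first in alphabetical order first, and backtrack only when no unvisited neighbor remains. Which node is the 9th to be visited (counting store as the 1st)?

index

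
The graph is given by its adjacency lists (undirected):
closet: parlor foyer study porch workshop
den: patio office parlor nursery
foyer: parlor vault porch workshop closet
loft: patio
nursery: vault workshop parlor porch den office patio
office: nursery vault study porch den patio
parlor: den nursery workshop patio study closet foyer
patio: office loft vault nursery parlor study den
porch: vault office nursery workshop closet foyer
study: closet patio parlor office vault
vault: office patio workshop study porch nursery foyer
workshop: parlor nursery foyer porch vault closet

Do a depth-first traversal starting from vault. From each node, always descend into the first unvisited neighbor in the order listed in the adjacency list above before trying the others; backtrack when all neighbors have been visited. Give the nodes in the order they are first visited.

vault -> office -> nursery -> workshop -> parlor -> den -> patio -> loft -> study -> closet -> foyer -> porch

Visit vault
vault → office
office → nursery
nursery → workshop
workshop → parlor
parlor → den
den → patio
patio → loft
patio → study
study → closet
closet → foyer
foyer → porch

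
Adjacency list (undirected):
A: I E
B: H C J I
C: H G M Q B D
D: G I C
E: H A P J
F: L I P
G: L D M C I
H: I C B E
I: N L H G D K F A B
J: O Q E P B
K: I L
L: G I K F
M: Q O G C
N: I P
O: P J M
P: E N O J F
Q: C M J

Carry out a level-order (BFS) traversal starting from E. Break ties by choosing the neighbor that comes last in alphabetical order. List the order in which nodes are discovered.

E → P → J → H → A → O → N → F → Q → B → I → C → M → L → K → G → D

Visit E; enqueue P, J, H, A → queue [P, J, H, A]
Visit P; enqueue O, N, F → queue [J, H, A, O, N, F]
Visit J; enqueue Q, B → queue [H, A, O, N, F, Q, B]
Visit H; enqueue I, C → queue [A, O, N, F, Q, B, I, C]
Visit A → queue [O, N, F, Q, B, I, C]
Visit O; enqueue M → queue [N, F, Q, B, I, C, M]
Visit N → queue [F, Q, B, I, C, M]
Visit F; enqueue L → queue [Q, B, I, C, M, L]
Visit Q → queue [B, I, C, M, L]
Visit B → queue [I, C, M, L]
Visit I; enqueue K, G, D → queue [C, M, L, K, G, D]
Visit C → queue [M, L, K, G, D]
Visit M → queue [L, K, G, D]
Visit L → queue [K, G, D]
Visit K → queue [G, D]
Visit G → queue [D]
Visit D → queue []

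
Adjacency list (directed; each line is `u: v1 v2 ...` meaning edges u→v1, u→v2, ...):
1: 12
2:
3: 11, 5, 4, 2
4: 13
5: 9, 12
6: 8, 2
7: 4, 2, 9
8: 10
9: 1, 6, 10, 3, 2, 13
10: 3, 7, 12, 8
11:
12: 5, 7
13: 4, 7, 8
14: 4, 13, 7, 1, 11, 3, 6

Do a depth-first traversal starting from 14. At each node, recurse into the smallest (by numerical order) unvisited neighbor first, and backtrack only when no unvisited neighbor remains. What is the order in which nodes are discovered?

14, 1, 12, 5, 9, 2, 3, 4, 13, 7, 8, 10, 11, 6

Visit 14
14 → 1
1 → 12
12 → 5
5 → 9
9 → 2
9 → 3
3 → 4
4 → 13
13 → 7
13 → 8
8 → 10
3 → 11
9 → 6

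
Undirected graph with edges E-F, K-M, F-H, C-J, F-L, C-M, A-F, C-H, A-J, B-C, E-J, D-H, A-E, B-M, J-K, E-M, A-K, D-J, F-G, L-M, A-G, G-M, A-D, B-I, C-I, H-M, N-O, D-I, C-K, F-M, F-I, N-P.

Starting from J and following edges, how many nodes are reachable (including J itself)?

13

BFS from J visits: J, A, C, D, E, K, F, G, B, H, I, M, L
Reachable nodes: 13 of 16 total.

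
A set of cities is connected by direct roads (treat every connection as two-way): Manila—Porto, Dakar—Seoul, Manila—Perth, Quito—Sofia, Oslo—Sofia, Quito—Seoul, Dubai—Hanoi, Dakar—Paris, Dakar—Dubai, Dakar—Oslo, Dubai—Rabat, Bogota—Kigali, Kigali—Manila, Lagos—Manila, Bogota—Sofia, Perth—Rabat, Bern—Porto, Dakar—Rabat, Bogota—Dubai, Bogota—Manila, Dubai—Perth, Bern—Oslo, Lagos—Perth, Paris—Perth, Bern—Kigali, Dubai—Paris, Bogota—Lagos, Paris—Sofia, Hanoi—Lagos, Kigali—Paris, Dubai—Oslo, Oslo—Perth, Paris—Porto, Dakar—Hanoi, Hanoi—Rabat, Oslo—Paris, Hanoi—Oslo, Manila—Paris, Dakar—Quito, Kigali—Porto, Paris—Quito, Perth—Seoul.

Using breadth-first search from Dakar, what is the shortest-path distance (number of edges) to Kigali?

2

Level 0: Dakar
Level 1: Dubai, Hanoi, Oslo, Paris, Quito, Rabat, Seoul
Level 2: Bern, Bogota, Kigali, Lagos, Manila, Perth, Porto, Sofia
Kigali first appears at level 2.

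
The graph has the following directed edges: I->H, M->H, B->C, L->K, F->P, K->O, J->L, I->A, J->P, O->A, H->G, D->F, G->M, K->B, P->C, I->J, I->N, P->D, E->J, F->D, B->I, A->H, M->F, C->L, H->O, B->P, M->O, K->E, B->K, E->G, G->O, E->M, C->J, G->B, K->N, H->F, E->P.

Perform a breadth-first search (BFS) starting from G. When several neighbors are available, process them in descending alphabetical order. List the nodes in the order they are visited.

G → O → M → B → A → H → F → P → K → I → C → D → N → E → J → L

Visit G; enqueue O, M, B → queue [O, M, B]
Visit O; enqueue A → queue [M, B, A]
Visit M; enqueue H, F → queue [B, A, H, F]
Visit B; enqueue P, K, I, C → queue [A, H, F, P, K, I, C]
Visit A → queue [H, F, P, K, I, C]
Visit H → queue [F, P, K, I, C]
Visit F; enqueue D → queue [P, K, I, C, D]
Visit P → queue [K, I, C, D]
Visit K; enqueue N, E → queue [I, C, D, N, E]
Visit I; enqueue J → queue [C, D, N, E, J]
Visit C; enqueue L → queue [D, N, E, J, L]
Visit D → queue [N, E, J, L]
Visit N → queue [E, J, L]
Visit E → queue [J, L]
Visit J → queue [L]
Visit L → queue []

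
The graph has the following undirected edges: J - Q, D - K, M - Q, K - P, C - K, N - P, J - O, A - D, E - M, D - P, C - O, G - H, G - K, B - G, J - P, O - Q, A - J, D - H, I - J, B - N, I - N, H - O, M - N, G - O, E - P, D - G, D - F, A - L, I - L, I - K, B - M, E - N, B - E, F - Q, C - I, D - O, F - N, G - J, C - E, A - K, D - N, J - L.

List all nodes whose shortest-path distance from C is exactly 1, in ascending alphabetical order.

Level 0: C
Level 1: E, I, K, O
Level 2: A, B, D, G, H, J, L, M, N, P, Q
Level 3: F

E, I, K, O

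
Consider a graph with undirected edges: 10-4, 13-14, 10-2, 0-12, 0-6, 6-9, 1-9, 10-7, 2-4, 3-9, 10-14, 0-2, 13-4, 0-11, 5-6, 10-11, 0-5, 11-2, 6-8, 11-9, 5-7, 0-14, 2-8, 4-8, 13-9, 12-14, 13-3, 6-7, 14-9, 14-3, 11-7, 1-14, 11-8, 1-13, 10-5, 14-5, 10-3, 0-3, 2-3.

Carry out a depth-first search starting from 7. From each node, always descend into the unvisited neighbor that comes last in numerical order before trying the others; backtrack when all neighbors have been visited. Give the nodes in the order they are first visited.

Visit 7
7 → 11
11 → 10
10 → 14
14 → 13
13 → 9
9 → 6
6 → 8
8 → 4
4 → 2
2 → 3
3 → 0
0 → 12
0 → 5
9 → 1

7 → 11 → 10 → 14 → 13 → 9 → 6 → 8 → 4 → 2 → 3 → 0 → 12 → 5 → 1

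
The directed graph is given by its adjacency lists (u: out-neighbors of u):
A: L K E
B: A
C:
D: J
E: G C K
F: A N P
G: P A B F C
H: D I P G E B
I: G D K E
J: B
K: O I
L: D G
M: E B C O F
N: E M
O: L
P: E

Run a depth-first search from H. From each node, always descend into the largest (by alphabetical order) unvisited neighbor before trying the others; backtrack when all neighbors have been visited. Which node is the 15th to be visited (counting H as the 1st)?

J

Visit H
H → P
P → E
E → K
K → O
O → L
L → G
G → F
F → N
N → M
M → C
M → B
B → A
L → D
D → J
K → I

Visit order: H, P, E, K, O, L, G, F, N, M, C, B, A, D, J, I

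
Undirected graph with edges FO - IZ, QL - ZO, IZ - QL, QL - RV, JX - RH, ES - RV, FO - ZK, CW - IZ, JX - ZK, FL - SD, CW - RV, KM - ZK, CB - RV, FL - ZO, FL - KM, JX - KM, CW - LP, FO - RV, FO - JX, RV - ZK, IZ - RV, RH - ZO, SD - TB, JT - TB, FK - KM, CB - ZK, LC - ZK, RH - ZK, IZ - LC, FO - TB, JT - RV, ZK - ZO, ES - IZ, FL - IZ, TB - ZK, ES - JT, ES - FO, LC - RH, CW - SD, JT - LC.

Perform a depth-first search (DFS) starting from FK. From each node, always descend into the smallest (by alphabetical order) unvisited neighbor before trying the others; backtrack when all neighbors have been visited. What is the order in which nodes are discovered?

FK, KM, FL, IZ, CW, LP, RV, CB, ZK, FO, ES, JT, LC, RH, JX, ZO, QL, TB, SD

Visit FK
FK → KM
KM → FL
FL → IZ
IZ → CW
CW → LP
CW → RV
RV → CB
CB → ZK
ZK → FO
FO → ES
ES → JT
JT → LC
LC → RH
RH → JX
RH → ZO
ZO → QL
JT → TB
TB → SD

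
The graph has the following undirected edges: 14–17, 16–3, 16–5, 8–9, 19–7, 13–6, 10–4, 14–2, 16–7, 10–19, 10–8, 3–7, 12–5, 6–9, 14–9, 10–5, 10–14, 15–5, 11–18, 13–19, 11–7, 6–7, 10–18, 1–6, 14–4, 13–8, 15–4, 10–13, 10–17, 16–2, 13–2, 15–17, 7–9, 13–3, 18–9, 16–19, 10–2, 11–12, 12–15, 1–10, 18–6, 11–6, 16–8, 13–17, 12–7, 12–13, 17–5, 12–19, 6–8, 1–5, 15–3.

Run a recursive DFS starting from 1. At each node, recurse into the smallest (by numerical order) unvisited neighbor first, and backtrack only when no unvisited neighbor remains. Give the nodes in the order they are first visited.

1 5 10 2 13 3 7 6 8 9 14 4 15 12 11 18 19 16 17

Visit 1
1 → 5
5 → 10
10 → 2
2 → 13
13 → 3
3 → 7
7 → 6
6 → 8
8 → 9
9 → 14
14 → 4
4 → 15
15 → 12
12 → 11
11 → 18
12 → 19
19 → 16
15 → 17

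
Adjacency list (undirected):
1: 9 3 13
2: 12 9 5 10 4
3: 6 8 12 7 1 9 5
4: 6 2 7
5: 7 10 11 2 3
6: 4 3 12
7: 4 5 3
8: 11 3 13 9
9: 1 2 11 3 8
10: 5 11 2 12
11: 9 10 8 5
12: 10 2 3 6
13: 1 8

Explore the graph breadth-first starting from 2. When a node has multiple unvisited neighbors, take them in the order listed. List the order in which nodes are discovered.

Visit 2; enqueue 12, 9, 5, 10, 4 → queue [12, 9, 5, 10, 4]
Visit 12; enqueue 3, 6 → queue [9, 5, 10, 4, 3, 6]
Visit 9; enqueue 1, 11, 8 → queue [5, 10, 4, 3, 6, 1, 11, 8]
Visit 5; enqueue 7 → queue [10, 4, 3, 6, 1, 11, 8, 7]
Visit 10 → queue [4, 3, 6, 1, 11, 8, 7]
Visit 4 → queue [3, 6, 1, 11, 8, 7]
Visit 3 → queue [6, 1, 11, 8, 7]
Visit 6 → queue [1, 11, 8, 7]
Visit 1; enqueue 13 → queue [11, 8, 7, 13]
Visit 11 → queue [8, 7, 13]
Visit 8 → queue [7, 13]
Visit 7 → queue [13]
Visit 13 → queue []

2, 12, 9, 5, 10, 4, 3, 6, 1, 11, 8, 7, 13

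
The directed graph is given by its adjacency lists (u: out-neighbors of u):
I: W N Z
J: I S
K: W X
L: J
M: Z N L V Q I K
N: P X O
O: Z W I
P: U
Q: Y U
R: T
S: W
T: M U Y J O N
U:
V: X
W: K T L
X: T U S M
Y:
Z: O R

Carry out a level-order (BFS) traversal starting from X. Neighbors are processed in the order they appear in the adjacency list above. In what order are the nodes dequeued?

X, T, U, S, M, Y, J, O, N, W, Z, L, V, Q, I, K, P, R

Visit X; enqueue T, U, S, M → queue [T, U, S, M]
Visit T; enqueue Y, J, O, N → queue [U, S, M, Y, J, O, N]
Visit U → queue [S, M, Y, J, O, N]
Visit S; enqueue W → queue [M, Y, J, O, N, W]
Visit M; enqueue Z, L, V, Q, I, K → queue [Y, J, O, N, W, Z, L, V, Q, I, K]
Visit Y → queue [J, O, N, W, Z, L, V, Q, I, K]
Visit J → queue [O, N, W, Z, L, V, Q, I, K]
Visit O → queue [N, W, Z, L, V, Q, I, K]
Visit N; enqueue P → queue [W, Z, L, V, Q, I, K, P]
Visit W → queue [Z, L, V, Q, I, K, P]
Visit Z; enqueue R → queue [L, V, Q, I, K, P, R]
Visit L → queue [V, Q, I, K, P, R]
Visit V → queue [Q, I, K, P, R]
Visit Q → queue [I, K, P, R]
Visit I → queue [K, P, R]
Visit K → queue [P, R]
Visit P → queue [R]
Visit R → queue []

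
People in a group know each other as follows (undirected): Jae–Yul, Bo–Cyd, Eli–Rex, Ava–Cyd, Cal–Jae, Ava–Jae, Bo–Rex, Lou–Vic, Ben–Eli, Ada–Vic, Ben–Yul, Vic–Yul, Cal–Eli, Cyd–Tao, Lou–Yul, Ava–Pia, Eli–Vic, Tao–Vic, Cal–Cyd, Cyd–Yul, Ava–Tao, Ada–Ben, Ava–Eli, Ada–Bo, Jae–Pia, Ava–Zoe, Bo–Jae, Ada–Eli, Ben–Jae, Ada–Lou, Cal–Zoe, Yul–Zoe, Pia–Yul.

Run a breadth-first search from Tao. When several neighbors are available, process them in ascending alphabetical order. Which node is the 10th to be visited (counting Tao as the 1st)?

Visit Tao; enqueue Ava, Cyd, Vic → queue [Ava, Cyd, Vic]
Visit Ava; enqueue Eli, Jae, Pia, Zoe → queue [Cyd, Vic, Eli, Jae, Pia, Zoe]
Visit Cyd; enqueue Bo, Cal, Yul → queue [Vic, Eli, Jae, Pia, Zoe, Bo, Cal, Yul]
Visit Vic; enqueue Ada, Lou → queue [Eli, Jae, Pia, Zoe, Bo, Cal, Yul, Ada, Lou]
Visit Eli; enqueue Ben, Rex → queue [Jae, Pia, Zoe, Bo, Cal, Yul, Ada, Lou, Ben, Rex]
Visit Jae → queue [Pia, Zoe, Bo, Cal, Yul, Ada, Lou, Ben, Rex]
Visit Pia → queue [Zoe, Bo, Cal, Yul, Ada, Lou, Ben, Rex]
Visit Zoe → queue [Bo, Cal, Yul, Ada, Lou, Ben, Rex]
Visit Bo → queue [Cal, Yul, Ada, Lou, Ben, Rex]
Visit Cal → queue [Yul, Ada, Lou, Ben, Rex]
Visit Yul → queue [Ada, Lou, Ben, Rex]
Visit Ada → queue [Lou, Ben, Rex]
Visit Lou → queue [Ben, Rex]
Visit Ben → queue [Rex]
Visit Rex → queue []

Visit order: Tao, Ava, Cyd, Vic, Eli, Jae, Pia, Zoe, Bo, Cal, Yul, Ada, Lou, Ben, Rex

Cal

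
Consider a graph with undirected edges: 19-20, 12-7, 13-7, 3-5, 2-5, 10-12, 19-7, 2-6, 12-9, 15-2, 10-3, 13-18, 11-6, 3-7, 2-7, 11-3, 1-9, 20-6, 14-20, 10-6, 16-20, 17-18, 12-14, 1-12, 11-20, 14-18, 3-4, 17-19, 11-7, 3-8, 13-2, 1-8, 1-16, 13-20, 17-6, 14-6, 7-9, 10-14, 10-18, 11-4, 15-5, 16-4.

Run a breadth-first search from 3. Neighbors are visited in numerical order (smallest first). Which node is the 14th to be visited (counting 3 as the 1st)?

Visit 3; enqueue 4, 5, 7, 8, 10, 11 → queue [4, 5, 7, 8, 10, 11]
Visit 4; enqueue 16 → queue [5, 7, 8, 10, 11, 16]
Visit 5; enqueue 2, 15 → queue [7, 8, 10, 11, 16, 2, 15]
Visit 7; enqueue 9, 12, 13, 19 → queue [8, 10, 11, 16, 2, 15, 9, 12, 13, 19]
Visit 8; enqueue 1 → queue [10, 11, 16, 2, 15, 9, 12, 13, 19, 1]
Visit 10; enqueue 6, 14, 18 → queue [11, 16, 2, 15, 9, 12, 13, 19, 1, 6, 14, 18]
Visit 11; enqueue 20 → queue [16, 2, 15, 9, 12, 13, 19, 1, 6, 14, 18, 20]
Visit 16 → queue [2, 15, 9, 12, 13, 19, 1, 6, 14, 18, 20]
Visit 2 → queue [15, 9, 12, 13, 19, 1, 6, 14, 18, 20]
Visit 15 → queue [9, 12, 13, 19, 1, 6, 14, 18, 20]
Visit 9 → queue [12, 13, 19, 1, 6, 14, 18, 20]
Visit 12 → queue [13, 19, 1, 6, 14, 18, 20]
Visit 13 → queue [19, 1, 6, 14, 18, 20]
Visit 19; enqueue 17 → queue [1, 6, 14, 18, 20, 17]
Visit 1 → queue [6, 14, 18, 20, 17]
Visit 6 → queue [14, 18, 20, 17]
Visit 14 → queue [18, 20, 17]
Visit 18 → queue [20, 17]
Visit 20 → queue [17]
Visit 17 → queue []

Visit order: 3, 4, 5, 7, 8, 10, 11, 16, 2, 15, 9, 12, 13, 19, 1, 6, 14, 18, 20, 17

19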